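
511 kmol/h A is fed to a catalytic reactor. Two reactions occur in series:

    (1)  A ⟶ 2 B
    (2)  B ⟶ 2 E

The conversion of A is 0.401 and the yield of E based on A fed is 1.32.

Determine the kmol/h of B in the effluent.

72.6 kmol/h

Conversion of A: A consumed = 1ξ₁ = 0.401 × 511 → ξ₁ = 204.9 kmol/h.
Yield of E: 2ξ₂ / 511 = 1.32 → ξ₂ = 337.3 kmol/h.
Outlet amounts (n = n₀ + Σ ν·ξ):
  A: 511 − 1(204.9) = 306.1
  B: 0 + 2(204.9) − 1(337.3) = 72.56
  E: 0 + 2(337.3) = 674.5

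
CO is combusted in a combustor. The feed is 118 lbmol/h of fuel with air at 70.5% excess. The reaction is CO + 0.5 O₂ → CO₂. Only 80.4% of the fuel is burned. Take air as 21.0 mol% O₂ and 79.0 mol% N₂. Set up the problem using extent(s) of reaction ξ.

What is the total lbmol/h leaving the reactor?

Stoichiometric O₂ = 0.5 × 118 = 59 lbmol/h; O₂ fed = 59 × 1.705 = 100.6 lbmol/h.
N₂ fed = 100.6 × 79/21 = 378.4 lbmol/h.
Fuel reacted = 0.804 × 118 → ξ = 94.87 lbmol/h.
Outlet (n = n₀ + ν ξ):
  CO: 118 − 1(94.87) = 23.13
  O₂: 100.6 − 0.5(94.87) = 53.16
  N₂: 378.4 (inert)
  CO₂: 0 + 1(94.87) = 94.87
Total out = 23.13 + 53.16 + 378.4 + 94.87 = 549.6 lbmol/h.

550 lbmol/h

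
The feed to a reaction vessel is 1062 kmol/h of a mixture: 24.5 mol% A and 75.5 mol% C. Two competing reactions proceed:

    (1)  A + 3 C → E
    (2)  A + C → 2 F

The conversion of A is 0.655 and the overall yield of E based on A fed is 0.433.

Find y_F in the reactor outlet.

0.16

Yield of E: 1ξ₁ / 260.2 = 0.433 → ξ₁ = 112.7 kmol/h.
Conversion of A: 1ξ₁ + 1ξ₂ = 0.655 × 260.2 = 170.4 → ξ₂ = 57.76 kmol/h.
Outlet amounts (n = n₀ + Σ ν·ξ):
  A: 260.2 − 1(112.7) − 1(57.76) = 89.77
  C: 801.8 − 3(112.7) − 1(57.76) = 406.1
  E: 0 + 1(112.7) = 112.7
  F: 0 + 2(57.76) = 115.5
Total out = 724 kmol/h; y_F = 115.5 / 724 = 0.1596.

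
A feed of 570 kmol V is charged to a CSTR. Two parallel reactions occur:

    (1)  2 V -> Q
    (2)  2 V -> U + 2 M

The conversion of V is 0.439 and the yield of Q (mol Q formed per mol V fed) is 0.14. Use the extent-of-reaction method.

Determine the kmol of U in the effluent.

Yield of Q: 1ξ₁ / 570 = 0.14 → ξ₁ = 79.8 kmol.
Conversion of V: 2ξ₁ + 2ξ₂ = 0.439 × 570 = 250.2 → ξ₂ = 45.31 kmol.
Outlet amounts (n = n₀ + Σ ν·ξ):
  V: 570 − 2(79.8) − 2(45.31) = 319.8
  Q: 0 + 1(79.8) = 79.8
  U: 0 + 1(45.31) = 45.31
  M: 0 + 2(45.31) = 90.63

45.3 kmol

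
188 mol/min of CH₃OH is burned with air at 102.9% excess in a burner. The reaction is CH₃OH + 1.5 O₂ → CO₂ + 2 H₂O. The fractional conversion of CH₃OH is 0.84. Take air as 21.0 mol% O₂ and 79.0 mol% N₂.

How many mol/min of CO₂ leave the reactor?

158 mol/min

Stoichiometric O₂ = 1.5 × 188 = 282 mol/min; O₂ fed = 282 × 2.029 = 572.2 mol/min.
N₂ fed = 572.2 × 79/21 = 2152 mol/min.
Fuel reacted = 0.84 × 188 → ξ = 157.9 mol/min.
Outlet (n = n₀ + ν ξ):
  CH₃OH: 188 − 1(157.9) = 30.08
  O₂: 572.2 − 1.5(157.9) = 335.3
  N₂: 2152 (inert)
  CO₂: 0 + 1(157.9) = 157.9
  H₂O: 0 + 2(157.9) = 315.8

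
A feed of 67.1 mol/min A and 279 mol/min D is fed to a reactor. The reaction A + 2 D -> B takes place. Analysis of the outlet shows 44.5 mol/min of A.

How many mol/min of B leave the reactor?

22.6 mol/min

For A: n = n₀ − 1ξ → 44.5 = 67.1 − 1ξ, giving ξ = 22.6 mol/min.
Outlet amounts (n = n₀ + ν ξ):
  A: 67.1 − 1(22.6) = 44.5
  D: 279 − 2(22.6) = 233.8
  B: 0 + 1(22.6) = 22.6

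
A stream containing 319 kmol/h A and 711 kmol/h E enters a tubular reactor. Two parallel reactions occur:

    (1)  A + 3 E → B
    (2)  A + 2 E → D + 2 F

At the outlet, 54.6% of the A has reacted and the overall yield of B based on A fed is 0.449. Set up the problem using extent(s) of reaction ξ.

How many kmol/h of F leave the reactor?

61.9 kmol/h

Yield of B: 1ξ₁ / 319 = 0.449 → ξ₁ = 143.2 kmol/h.
Conversion of A: 1ξ₁ + 1ξ₂ = 0.546 × 319 = 174.2 → ξ₂ = 30.94 kmol/h.
Outlet amounts (n = n₀ + Σ ν·ξ):
  A: 319 − 1(143.2) − 1(30.94) = 144.8
  E: 711 − 3(143.2) − 2(30.94) = 219.4
  B: 0 + 1(143.2) = 143.2
  D: 0 + 1(30.94) = 30.94
  F: 0 + 2(30.94) = 61.89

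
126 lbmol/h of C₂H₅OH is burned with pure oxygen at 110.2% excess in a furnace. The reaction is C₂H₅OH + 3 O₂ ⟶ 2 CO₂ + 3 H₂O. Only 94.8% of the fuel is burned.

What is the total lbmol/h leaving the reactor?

1040 lbmol/h

Stoichiometric O₂ = 3 × 126 = 378 lbmol/h; O₂ fed = 378 × 2.102 = 794.6 lbmol/h.
Fuel reacted = 0.948 × 126 → ξ = 119.4 lbmol/h.
Outlet (n = n₀ + ν ξ):
  C₂H₅OH: 126 − 1(119.4) = 6.552
  O₂: 794.6 − 3(119.4) = 436.2
  CO₂: 0 + 2(119.4) = 238.9
  H₂O: 0 + 3(119.4) = 358.3
Total out = 6.552 + 436.2 + 238.9 + 358.3 = 1040 lbmol/h.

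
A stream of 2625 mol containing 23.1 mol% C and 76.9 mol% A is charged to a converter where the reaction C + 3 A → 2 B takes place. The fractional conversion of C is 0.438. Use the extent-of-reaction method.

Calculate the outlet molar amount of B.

C reacted = 0.438 × 606.4 = 265.6 mol; ν_C = −1, so ξ = 265.6/1 = 265.6 mol.
Outlet amounts (n = n₀ + ν ξ):
  C: 606.4 − 1(265.6) = 340.8
  A: 2019 − 3(265.6) = 1222
  B: 0 + 2(265.6) = 531.2

531 mol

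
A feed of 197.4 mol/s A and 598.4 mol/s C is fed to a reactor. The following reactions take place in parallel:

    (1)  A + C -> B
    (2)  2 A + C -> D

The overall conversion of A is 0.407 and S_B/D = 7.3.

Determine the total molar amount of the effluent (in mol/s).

Conversion of A: A consumed = 0.407 × 197.4 = 80.34 mol/s = 1ξ₁ + 2ξ₂.
Selectivity: 1ξ₁ / (1ξ₂) = 7.3 → ξ₁ = 7.3 ξ₂.
Substitute: (1·7.3 + 2) ξ₂ = 80.34 → ξ₂ = 8.639 mol/s, ξ₁ = 63.06 mol/s.
Outlet amounts (n = n₀ + Σ ν·ξ):
  A: 197.4 − 1(63.06) − 2(8.639) = 117.1
  C: 598.4 − 1(63.06) − 1(8.639) = 526.7
  B: 0 + 1(63.06) = 63.06
  D: 0 + 1(8.639) = 8.639
Total out = 117.1 + 526.7 + 63.06 + 8.639 = 715.5 mol/s.

715 mol/s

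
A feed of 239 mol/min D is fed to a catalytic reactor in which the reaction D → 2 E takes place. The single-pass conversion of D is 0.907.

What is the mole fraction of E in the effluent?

0.951

D reacted = 0.907 × 239 = 216.8 mol/min; ν_D = −1, so ξ = 216.8/1 = 216.8 mol/min.
Outlet amounts (n = n₀ + ν ξ):
  D: 239 − 1(216.8) = 22.23
  E: 0 + 2(216.8) = 433.5
Total out = 455.8 mol/min; y_E = 433.5 / 455.8 = 0.9512.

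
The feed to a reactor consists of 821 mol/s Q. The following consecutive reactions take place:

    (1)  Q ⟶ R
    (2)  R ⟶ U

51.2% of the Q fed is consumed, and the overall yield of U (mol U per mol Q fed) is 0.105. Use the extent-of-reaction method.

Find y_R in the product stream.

Conversion of Q: Q consumed = 1ξ₁ = 0.512 × 821 → ξ₁ = 420.4 mol/s.
Yield of U: 1ξ₂ / 821 = 0.105 → ξ₂ = 86.2 mol/s.
Outlet amounts (n = n₀ + Σ ν·ξ):
  Q: 821 − 1(420.4) = 400.6
  R: 0 + 1(420.4) − 1(86.2) = 334.1
  U: 0 + 1(86.2) = 86.2
Total out = 821 mol/s; y_R = 334.1 / 821 = 0.407.

0.407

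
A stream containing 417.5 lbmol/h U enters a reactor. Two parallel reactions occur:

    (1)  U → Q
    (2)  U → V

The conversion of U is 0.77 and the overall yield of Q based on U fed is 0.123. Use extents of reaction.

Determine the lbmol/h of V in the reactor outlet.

Yield of Q: 1ξ₁ / 417.5 = 0.123 → ξ₁ = 51.35 lbmol/h.
Conversion of U: 1ξ₁ + 1ξ₂ = 0.77 × 417.5 = 321.5 → ξ₂ = 270.1 lbmol/h.
Outlet amounts (n = n₀ + Σ ν·ξ):
  U: 417.5 − 1(51.35) − 1(270.1) = 96.02
  Q: 0 + 1(51.35) = 51.35
  V: 0 + 1(270.1) = 270.1

270 lbmol/h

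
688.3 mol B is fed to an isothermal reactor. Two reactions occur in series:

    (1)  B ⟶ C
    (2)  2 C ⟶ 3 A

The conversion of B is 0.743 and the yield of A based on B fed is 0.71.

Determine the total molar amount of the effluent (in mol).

Conversion of B: B consumed = 1ξ₁ = 0.743 × 688.3 → ξ₁ = 511.4 mol.
Yield of A: 3ξ₂ / 688.3 = 0.71 → ξ₂ = 162.9 mol.
Outlet amounts (n = n₀ + Σ ν·ξ):
  B: 688.3 − 1(511.4) = 176.9
  C: 0 + 1(511.4) − 2(162.9) = 185.6
  A: 0 + 3(162.9) = 488.7
Total out = 176.9 + 185.6 + 488.7 = 851.2 mol.

851 mol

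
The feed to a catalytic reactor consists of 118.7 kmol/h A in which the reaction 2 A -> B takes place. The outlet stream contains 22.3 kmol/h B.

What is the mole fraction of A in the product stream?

0.769

For B: n = n₀ + 1ξ → 22.3 = 0 + 1ξ, giving ξ = 22.3 kmol/h.
Outlet amounts (n = n₀ + ν ξ):
  A: 118.7 − 2(22.3) = 74.1
  B: 0 + 1(22.3) = 22.3
Total out = 96.4 kmol/h; y_A = 74.1 / 96.4 = 0.7687.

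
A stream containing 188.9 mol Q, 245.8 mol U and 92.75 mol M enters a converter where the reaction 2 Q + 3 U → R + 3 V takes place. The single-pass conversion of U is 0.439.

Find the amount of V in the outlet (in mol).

U reacted = 0.439 × 245.8 = 107.9 mol; ν_U = −3, so ξ = 107.9/3 = 35.97 mol.
Outlet amounts (n = n₀ + ν ξ):
  Q: 188.9 − 2(35.97) = 117
  U: 245.8 − 3(35.97) = 137.9
  R: 0 + 1(35.97) = 35.97
  V: 0 + 3(35.97) = 107.9
  M: 92.75 (inert)

108 mol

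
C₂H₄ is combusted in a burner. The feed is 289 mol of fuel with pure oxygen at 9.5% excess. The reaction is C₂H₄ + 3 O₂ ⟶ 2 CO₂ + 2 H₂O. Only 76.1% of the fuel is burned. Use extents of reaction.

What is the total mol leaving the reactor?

1240 mol

Stoichiometric O₂ = 3 × 289 = 867 mol; O₂ fed = 867 × 1.095 = 949.4 mol.
Fuel reacted = 0.761 × 289 → ξ = 219.9 mol.
Outlet (n = n₀ + ν ξ):
  C₂H₄: 289 − 1(219.9) = 69.07
  O₂: 949.4 − 3(219.9) = 289.6
  CO₂: 0 + 2(219.9) = 439.9
  H₂O: 0 + 2(219.9) = 439.9
Total out = 69.07 + 289.6 + 439.9 + 439.9 = 1238 mol.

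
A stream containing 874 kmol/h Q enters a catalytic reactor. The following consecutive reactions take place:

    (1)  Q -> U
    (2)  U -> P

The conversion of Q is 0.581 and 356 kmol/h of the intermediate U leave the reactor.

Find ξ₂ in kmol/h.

ξ₂ = 152 kmol/h

Conversion of Q: Q consumed = 1ξ₁ = 0.581 × 874 → ξ₁ = 507.8 kmol/h.
U balance: n_U = 0 + 1ξ₁ − 1ξ₂ = 356 → ξ₂ = (1·507.8 − 356)/1 = 151.8 kmol/h.
Outlet amounts (n = n₀ + Σ ν·ξ):
  Q: 874 − 1(507.8) = 366.2
  U: 0 + 1(507.8) − 1(151.8) = 356
  P: 0 + 1(151.8) = 151.8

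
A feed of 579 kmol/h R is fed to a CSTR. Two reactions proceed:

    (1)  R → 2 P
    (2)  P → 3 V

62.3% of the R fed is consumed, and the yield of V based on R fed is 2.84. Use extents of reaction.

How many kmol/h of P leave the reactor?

Conversion of R: R consumed = 1ξ₁ = 0.623 × 579 → ξ₁ = 360.7 kmol/h.
Yield of V: 3ξ₂ / 579 = 2.84 → ξ₂ = 548.1 kmol/h.
Outlet amounts (n = n₀ + Σ ν·ξ):
  R: 579 − 1(360.7) = 218.3
  P: 0 + 2(360.7) − 1(548.1) = 173.3
  V: 0 + 3(548.1) = 1644

173 kmol/h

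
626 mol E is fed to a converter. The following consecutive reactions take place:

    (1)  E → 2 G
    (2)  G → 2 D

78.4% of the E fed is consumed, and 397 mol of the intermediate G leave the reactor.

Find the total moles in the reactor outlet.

1700 mol

Conversion of E: E consumed = 1ξ₁ = 0.784 × 626 → ξ₁ = 490.8 mol.
G balance: n_G = 0 + 2ξ₁ − 1ξ₂ = 397 → ξ₂ = (2·490.8 − 397)/1 = 584.6 mol.
Outlet amounts (n = n₀ + Σ ν·ξ):
  E: 626 − 1(490.8) = 135.2
  G: 0 + 2(490.8) − 1(584.6) = 397
  D: 0 + 2(584.6) = 1169
Total out = 135.2 + 397 + 1169 = 1701 mol.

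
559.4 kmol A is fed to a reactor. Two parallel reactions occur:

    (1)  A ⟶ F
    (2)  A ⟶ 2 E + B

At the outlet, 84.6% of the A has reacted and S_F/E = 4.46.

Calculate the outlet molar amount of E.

Conversion of A: A consumed = 0.846 × 559.4 = 473.3 kmol = 1ξ₁ + 1ξ₂.
Selectivity: 1ξ₁ / (2ξ₂) = 4.46 → ξ₁ = 8.92 ξ₂.
Substitute: (1·8.92 + 1) ξ₂ = 473.3 → ξ₂ = 47.71 kmol, ξ₁ = 425.5 kmol.
Outlet amounts (n = n₀ + Σ ν·ξ):
  A: 559.4 − 1(425.5) − 1(47.71) = 86.15
  F: 0 + 1(425.5) = 425.5
  E: 0 + 2(47.71) = 95.41
  B: 0 + 1(47.71) = 47.71

95.4 kmol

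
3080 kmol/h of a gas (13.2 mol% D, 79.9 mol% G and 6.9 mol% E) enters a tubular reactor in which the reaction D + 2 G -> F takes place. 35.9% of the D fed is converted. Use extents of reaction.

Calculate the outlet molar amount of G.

2170 kmol/h

D reacted = 0.359 × 406.6 = 146 kmol/h; ν_D = −1, so ξ = 146/1 = 146 kmol/h.
Outlet amounts (n = n₀ + ν ξ):
  D: 406.6 − 1(146) = 260.6
  G: 2461 − 2(146) = 2169
  F: 0 + 1(146) = 146
  E: 212.5 (inert)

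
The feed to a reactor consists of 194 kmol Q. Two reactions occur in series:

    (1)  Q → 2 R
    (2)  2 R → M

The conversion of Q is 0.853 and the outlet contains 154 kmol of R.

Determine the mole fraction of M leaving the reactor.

0.327

Conversion of Q: Q consumed = 1ξ₁ = 0.853 × 194 → ξ₁ = 165.5 kmol.
R balance: n_R = 0 + 2ξ₁ − 2ξ₂ = 154 → ξ₂ = (2·165.5 − 154)/2 = 88.48 kmol.
Outlet amounts (n = n₀ + Σ ν·ξ):
  Q: 194 − 1(165.5) = 28.52
  R: 0 + 2(165.5) − 2(88.48) = 154
  M: 0 + 1(88.48) = 88.48
Total out = 271 kmol; y_M = 88.48 / 271 = 0.3265.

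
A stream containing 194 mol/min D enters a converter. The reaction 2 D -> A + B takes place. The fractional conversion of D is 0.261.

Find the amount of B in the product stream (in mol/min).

D reacted = 0.261 × 194 = 50.63 mol/min; ν_D = −2, so ξ = 50.63/2 = 25.32 mol/min.
Outlet amounts (n = n₀ + ν ξ):
  D: 194 − 2(25.32) = 143.4
  A: 0 + 1(25.32) = 25.32
  B: 0 + 1(25.32) = 25.32

25.3 mol/min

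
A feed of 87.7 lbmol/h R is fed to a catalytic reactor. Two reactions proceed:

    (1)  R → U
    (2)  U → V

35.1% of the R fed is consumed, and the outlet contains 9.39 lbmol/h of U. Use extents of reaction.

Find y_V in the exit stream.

Conversion of R: R consumed = 1ξ₁ = 0.351 × 87.7 → ξ₁ = 30.78 lbmol/h.
U balance: n_U = 0 + 1ξ₁ − 1ξ₂ = 9.39 → ξ₂ = (1·30.78 − 9.39)/1 = 21.39 lbmol/h.
Outlet amounts (n = n₀ + Σ ν·ξ):
  R: 87.7 − 1(30.78) = 56.92
  U: 0 + 1(30.78) − 1(21.39) = 9.39
  V: 0 + 1(21.39) = 21.39
Total out = 87.7 lbmol/h; y_V = 21.39 / 87.7 = 0.2439.

0.244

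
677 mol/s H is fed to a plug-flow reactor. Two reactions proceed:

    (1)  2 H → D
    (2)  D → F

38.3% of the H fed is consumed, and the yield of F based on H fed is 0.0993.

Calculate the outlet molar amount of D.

Conversion of H: H consumed = 2ξ₁ = 0.383 × 677 → ξ₁ = 129.6 mol/s.
Yield of F: 1ξ₂ / 677 = 0.0993 → ξ₂ = 67.23 mol/s.
Outlet amounts (n = n₀ + Σ ν·ξ):
  H: 677 − 2(129.6) = 417.7
  D: 0 + 1(129.6) − 1(67.23) = 62.42
  F: 0 + 1(67.23) = 67.23

62.4 mol/s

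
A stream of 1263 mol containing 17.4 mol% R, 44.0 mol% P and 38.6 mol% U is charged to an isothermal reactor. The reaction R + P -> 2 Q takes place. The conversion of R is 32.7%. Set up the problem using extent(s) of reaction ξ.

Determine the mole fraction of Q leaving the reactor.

0.114

R reacted = 0.327 × 219.8 = 71.86 mol; ν_R = −1, so ξ = 71.86/1 = 71.86 mol.
Outlet amounts (n = n₀ + ν ξ):
  R: 219.8 − 1(71.86) = 147.9
  P: 555.7 − 1(71.86) = 483.9
  Q: 0 + 2(71.86) = 143.7
  U: 487.5 (inert)
Total out = 1263 mol; y_Q = 143.7 / 1263 = 0.1138.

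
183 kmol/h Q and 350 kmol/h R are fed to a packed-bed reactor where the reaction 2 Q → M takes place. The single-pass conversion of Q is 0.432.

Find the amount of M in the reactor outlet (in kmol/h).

Q reacted = 0.432 × 183 = 79.06 kmol/h; ν_Q = −2, so ξ = 79.06/2 = 39.53 kmol/h.
Outlet amounts (n = n₀ + ν ξ):
  Q: 183 − 2(39.53) = 103.9
  M: 0 + 1(39.53) = 39.53
  R: 350 (inert)

39.5 kmol/h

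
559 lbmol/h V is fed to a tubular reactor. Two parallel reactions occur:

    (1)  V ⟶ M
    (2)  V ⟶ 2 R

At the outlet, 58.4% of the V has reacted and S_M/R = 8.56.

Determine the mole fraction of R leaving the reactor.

Conversion of V: V consumed = 0.584 × 559 = 326.5 lbmol/h = 1ξ₁ + 1ξ₂.
Selectivity: 1ξ₁ / (2ξ₂) = 8.56 → ξ₁ = 17.12 ξ₂.
Substitute: (1·17.12 + 1) ξ₂ = 326.5 → ξ₂ = 18.02 lbmol/h, ξ₁ = 308.4 lbmol/h.
Outlet amounts (n = n₀ + Σ ν·ξ):
  V: 559 − 1(308.4) − 1(18.02) = 232.5
  M: 0 + 1(308.4) = 308.4
  R: 0 + 2(18.02) = 36.03
Total out = 577 lbmol/h; y_R = 36.03 / 577 = 0.06245.

0.0624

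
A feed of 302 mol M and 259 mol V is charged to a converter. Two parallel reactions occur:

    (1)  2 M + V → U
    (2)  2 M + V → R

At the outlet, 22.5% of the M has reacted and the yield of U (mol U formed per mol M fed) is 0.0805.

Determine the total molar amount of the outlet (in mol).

Yield of U: 1ξ₁ / 302 = 0.0805 → ξ₁ = 24.31 mol.
Conversion of M: 2ξ₁ + 2ξ₂ = 0.225 × 302 = 67.95 → ξ₂ = 9.664 mol.
Outlet amounts (n = n₀ + Σ ν·ξ):
  M: 302 − 2(24.31) − 2(9.664) = 234.1
  V: 259 − 1(24.31) − 1(9.664) = 225
  U: 0 + 1(24.31) = 24.31
  R: 0 + 1(9.664) = 9.664
Total out = 234.1 + 225 + 24.31 + 9.664 = 493.1 mol.

493 mol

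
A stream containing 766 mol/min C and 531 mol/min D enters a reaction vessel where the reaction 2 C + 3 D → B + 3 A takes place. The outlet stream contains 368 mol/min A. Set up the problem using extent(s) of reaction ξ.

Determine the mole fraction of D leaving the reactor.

0.139

For A: n = n₀ + 3ξ → 368 = 0 + 3ξ, giving ξ = 122.7 mol/min.
Outlet amounts (n = n₀ + ν ξ):
  C: 766 − 2(122.7) = 520.7
  D: 531 − 3(122.7) = 163
  B: 0 + 1(122.7) = 122.7
  A: 0 + 3(122.7) = 368
Total out = 1174 mol/min; y_D = 163 / 1174 = 0.1388.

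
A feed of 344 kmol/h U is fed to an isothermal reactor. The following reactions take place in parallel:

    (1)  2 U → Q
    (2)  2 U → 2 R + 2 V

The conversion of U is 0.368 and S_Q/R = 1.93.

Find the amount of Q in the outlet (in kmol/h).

50.3 kmol/h

Conversion of U: U consumed = 0.368 × 344 = 126.6 kmol/h = 2ξ₁ + 2ξ₂.
Selectivity: 1ξ₁ / (2ξ₂) = 1.93 → ξ₁ = 3.86 ξ₂.
Substitute: (2·3.86 + 2) ξ₂ = 126.6 → ξ₂ = 13.02 kmol/h, ξ₁ = 50.27 kmol/h.
Outlet amounts (n = n₀ + Σ ν·ξ):
  U: 344 − 2(50.27) − 2(13.02) = 217.4
  Q: 0 + 1(50.27) = 50.27
  R: 0 + 2(13.02) = 26.05
  V: 0 + 2(13.02) = 26.05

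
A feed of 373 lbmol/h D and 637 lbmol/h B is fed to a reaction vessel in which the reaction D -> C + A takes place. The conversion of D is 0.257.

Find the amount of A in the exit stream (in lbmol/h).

D reacted = 0.257 × 373 = 95.86 lbmol/h; ν_D = −1, so ξ = 95.86/1 = 95.86 lbmol/h.
Outlet amounts (n = n₀ + ν ξ):
  D: 373 − 1(95.86) = 277.1
  C: 0 + 1(95.86) = 95.86
  A: 0 + 1(95.86) = 95.86
  B: 637 (inert)

95.9 lbmol/h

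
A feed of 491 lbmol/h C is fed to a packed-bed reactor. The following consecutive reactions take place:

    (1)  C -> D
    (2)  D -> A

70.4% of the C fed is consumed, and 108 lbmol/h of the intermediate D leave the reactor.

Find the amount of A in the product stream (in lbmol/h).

238 lbmol/h

Conversion of C: C consumed = 1ξ₁ = 0.704 × 491 → ξ₁ = 345.7 lbmol/h.
D balance: n_D = 0 + 1ξ₁ − 1ξ₂ = 108 → ξ₂ = (1·345.7 − 108)/1 = 237.7 lbmol/h.
Outlet amounts (n = n₀ + Σ ν·ξ):
  C: 491 − 1(345.7) = 145.3
  D: 0 + 1(345.7) − 1(237.7) = 108
  A: 0 + 1(237.7) = 237.7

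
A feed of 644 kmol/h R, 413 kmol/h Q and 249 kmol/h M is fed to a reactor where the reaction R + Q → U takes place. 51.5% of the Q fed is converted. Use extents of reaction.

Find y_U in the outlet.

Q reacted = 0.515 × 413 = 212.7 kmol/h; ν_Q = −1, so ξ = 212.7/1 = 212.7 kmol/h.
Outlet amounts (n = n₀ + ν ξ):
  R: 644 − 1(212.7) = 431.3
  Q: 413 − 1(212.7) = 200.3
  U: 0 + 1(212.7) = 212.7
  M: 249 (inert)
Total out = 1093 kmol/h; y_U = 212.7 / 1093 = 0.1945.

0.195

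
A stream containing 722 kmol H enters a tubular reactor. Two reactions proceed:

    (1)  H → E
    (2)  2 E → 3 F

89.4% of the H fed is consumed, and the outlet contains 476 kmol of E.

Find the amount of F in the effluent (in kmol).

Conversion of H: H consumed = 1ξ₁ = 0.894 × 722 → ξ₁ = 645.5 kmol.
E balance: n_E = 0 + 1ξ₁ − 2ξ₂ = 476 → ξ₂ = (1·645.5 − 476)/2 = 84.73 kmol.
Outlet amounts (n = n₀ + Σ ν·ξ):
  H: 722 − 1(645.5) = 76.53
  E: 0 + 1(645.5) − 2(84.73) = 476
  F: 0 + 3(84.73) = 254.2

254 kmol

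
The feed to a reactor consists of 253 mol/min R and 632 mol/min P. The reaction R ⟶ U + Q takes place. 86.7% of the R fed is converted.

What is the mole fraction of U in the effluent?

0.199

R reacted = 0.867 × 253 = 219.4 mol/min; ν_R = −1, so ξ = 219.4/1 = 219.4 mol/min.
Outlet amounts (n = n₀ + ν ξ):
  R: 253 − 1(219.4) = 33.65
  U: 0 + 1(219.4) = 219.4
  Q: 0 + 1(219.4) = 219.4
  P: 632 (inert)
Total out = 1104 mol/min; y_U = 219.4 / 1104 = 0.1986.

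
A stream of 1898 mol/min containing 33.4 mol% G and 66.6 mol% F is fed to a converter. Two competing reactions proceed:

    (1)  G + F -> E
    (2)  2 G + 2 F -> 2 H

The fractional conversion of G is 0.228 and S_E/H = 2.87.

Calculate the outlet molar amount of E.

107 mol/min

Conversion of G: G consumed = 0.228 × 633.9 = 144.5 mol/min = 1ξ₁ + 2ξ₂.
Selectivity: 1ξ₁ / (2ξ₂) = 2.87 → ξ₁ = 5.74 ξ₂.
Substitute: (1·5.74 + 2) ξ₂ = 144.5 → ξ₂ = 18.67 mol/min, ξ₁ = 107.2 mol/min.
Outlet amounts (n = n₀ + Σ ν·ξ):
  G: 633.9 − 1(107.2) − 2(18.67) = 489.4
  F: 1264 − 1(107.2) − 2(18.67) = 1120
  E: 0 + 1(107.2) = 107.2
  H: 0 + 2(18.67) = 37.35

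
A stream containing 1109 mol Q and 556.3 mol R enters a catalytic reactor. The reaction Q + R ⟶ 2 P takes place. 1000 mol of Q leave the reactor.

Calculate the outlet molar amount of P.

For Q: n = n₀ − 1ξ → 1000 = 1109 − 1ξ, giving ξ = 109 mol.
Outlet amounts (n = n₀ + ν ξ):
  Q: 1109 − 1(109) = 1000
  R: 556.3 − 1(109) = 447.3
  P: 0 + 2(109) = 218

218 mol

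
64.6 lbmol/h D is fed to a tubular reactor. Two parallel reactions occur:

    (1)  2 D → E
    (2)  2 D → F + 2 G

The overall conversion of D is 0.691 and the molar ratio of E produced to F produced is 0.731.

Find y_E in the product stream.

0.138

Conversion of D: D consumed = 0.691 × 64.6 = 44.64 lbmol/h = 2ξ₁ + 2ξ₂.
Selectivity: 1ξ₁ / (1ξ₂) = 0.731 → ξ₁ = 0.731 ξ₂.
Substitute: (2·0.731 + 2) ξ₂ = 44.64 → ξ₂ = 12.89 lbmol/h, ξ₁ = 9.425 lbmol/h.
Outlet amounts (n = n₀ + Σ ν·ξ):
  D: 64.6 − 2(9.425) − 2(12.89) = 19.96
  E: 0 + 1(9.425) = 9.425
  F: 0 + 1(12.89) = 12.89
  G: 0 + 2(12.89) = 25.79
Total out = 68.07 lbmol/h; y_E = 9.425 / 68.07 = 0.1385.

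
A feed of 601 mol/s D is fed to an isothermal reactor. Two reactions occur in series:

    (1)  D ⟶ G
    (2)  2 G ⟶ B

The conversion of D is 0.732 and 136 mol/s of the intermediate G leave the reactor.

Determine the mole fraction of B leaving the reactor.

Conversion of D: D consumed = 1ξ₁ = 0.732 × 601 → ξ₁ = 439.9 mol/s.
G balance: n_G = 0 + 1ξ₁ − 2ξ₂ = 136 → ξ₂ = (1·439.9 − 136)/2 = 152 mol/s.
Outlet amounts (n = n₀ + Σ ν·ξ):
  D: 601 − 1(439.9) = 161.1
  G: 0 + 1(439.9) − 2(152) = 136
  B: 0 + 1(152) = 152
Total out = 449 mol/s; y_B = 152 / 449 = 0.3384.

0.338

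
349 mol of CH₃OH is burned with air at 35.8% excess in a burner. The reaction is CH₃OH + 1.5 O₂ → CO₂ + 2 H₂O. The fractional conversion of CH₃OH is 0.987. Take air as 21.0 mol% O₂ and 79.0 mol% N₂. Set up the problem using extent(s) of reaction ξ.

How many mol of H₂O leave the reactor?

689 mol

Stoichiometric O₂ = 1.5 × 349 = 523.5 mol; O₂ fed = 523.5 × 1.358 = 710.9 mol.
N₂ fed = 710.9 × 79/21 = 2674 mol.
Fuel reacted = 0.987 × 349 → ξ = 344.5 mol.
Outlet (n = n₀ + ν ξ):
  CH₃OH: 349 − 1(344.5) = 4.537
  O₂: 710.9 − 1.5(344.5) = 194.2
  N₂: 2674 (inert)
  CO₂: 0 + 1(344.5) = 344.5
  H₂O: 0 + 2(344.5) = 688.9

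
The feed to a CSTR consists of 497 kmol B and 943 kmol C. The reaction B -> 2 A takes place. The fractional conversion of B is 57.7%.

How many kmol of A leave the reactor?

574 kmol

B reacted = 0.577 × 497 = 286.8 kmol; ν_B = −1, so ξ = 286.8/1 = 286.8 kmol.
Outlet amounts (n = n₀ + ν ξ):
  B: 497 − 1(286.8) = 210.2
  A: 0 + 2(286.8) = 573.5
  C: 943 (inert)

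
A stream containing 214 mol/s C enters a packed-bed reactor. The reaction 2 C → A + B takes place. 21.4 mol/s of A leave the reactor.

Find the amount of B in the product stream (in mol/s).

For A: n = n₀ + 1ξ → 21.4 = 0 + 1ξ, giving ξ = 21.4 mol/s.
Outlet amounts (n = n₀ + ν ξ):
  C: 214 − 2(21.4) = 171.2
  A: 0 + 1(21.4) = 21.4
  B: 0 + 1(21.4) = 21.4

21.4 mol/s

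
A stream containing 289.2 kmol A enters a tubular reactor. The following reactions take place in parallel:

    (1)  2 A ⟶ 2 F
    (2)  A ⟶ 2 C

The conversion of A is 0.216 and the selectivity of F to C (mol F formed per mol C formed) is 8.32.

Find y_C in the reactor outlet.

Conversion of A: A consumed = 0.216 × 289.2 = 62.47 kmol = 2ξ₁ + 1ξ₂.
Selectivity: 2ξ₁ / (2ξ₂) = 8.32 → ξ₁ = 8.32 ξ₂.
Substitute: (2·8.32 + 1) ξ₂ = 62.47 → ξ₂ = 3.541 kmol, ξ₁ = 29.46 kmol.
Outlet amounts (n = n₀ + Σ ν·ξ):
  A: 289.2 − 2(29.46) − 1(3.541) = 226.7
  F: 0 + 2(29.46) = 58.93
  C: 0 + 2(3.541) = 7.082
Total out = 292.7 kmol; y_C = 7.082 / 292.7 = 0.02419.

0.0242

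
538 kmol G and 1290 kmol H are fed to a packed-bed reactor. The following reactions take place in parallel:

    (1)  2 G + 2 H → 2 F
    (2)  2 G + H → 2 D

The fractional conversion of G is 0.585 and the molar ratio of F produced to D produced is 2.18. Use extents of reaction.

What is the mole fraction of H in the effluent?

0.656

Conversion of G: G consumed = 0.585 × 538 = 314.7 kmol = 2ξ₁ + 2ξ₂.
Selectivity: 2ξ₁ / (2ξ₂) = 2.18 → ξ₁ = 2.18 ξ₂.
Substitute: (2·2.18 + 2) ξ₂ = 314.7 → ξ₂ = 49.49 kmol, ξ₁ = 107.9 kmol.
Outlet amounts (n = n₀ + Σ ν·ξ):
  G: 538 − 2(107.9) − 2(49.49) = 223.3
  H: 1290 − 2(107.9) − 1(49.49) = 1025
  F: 0 + 2(107.9) = 215.8
  D: 0 + 2(49.49) = 98.97
Total out = 1563 kmol; y_H = 1025 / 1563 = 0.6557.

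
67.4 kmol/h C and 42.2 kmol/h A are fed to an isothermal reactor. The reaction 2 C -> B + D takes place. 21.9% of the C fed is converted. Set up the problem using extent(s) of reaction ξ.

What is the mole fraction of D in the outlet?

C reacted = 0.219 × 67.4 = 14.76 kmol/h; ν_C = −2, so ξ = 14.76/2 = 7.38 kmol/h.
Outlet amounts (n = n₀ + ν ξ):
  C: 67.4 − 2(7.38) = 52.64
  B: 0 + 1(7.38) = 7.38
  D: 0 + 1(7.38) = 7.38
  A: 42.2 (inert)
Total out = 109.6 kmol/h; y_D = 7.38 / 109.6 = 0.06734.

0.0673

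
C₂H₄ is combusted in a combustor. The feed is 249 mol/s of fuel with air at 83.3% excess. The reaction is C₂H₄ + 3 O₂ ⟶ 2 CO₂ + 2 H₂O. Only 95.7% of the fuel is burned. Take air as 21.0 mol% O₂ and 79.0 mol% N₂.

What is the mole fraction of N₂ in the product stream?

Stoichiometric O₂ = 3 × 249 = 747 mol/s; O₂ fed = 747 × 1.833 = 1369 mol/s.
N₂ fed = 1369 × 79/21 = 5151 mol/s.
Fuel reacted = 0.957 × 249 → ξ = 238.3 mol/s.
Outlet (n = n₀ + ν ξ):
  C₂H₄: 249 − 1(238.3) = 10.71
  O₂: 1369 − 3(238.3) = 654.4
  N₂: 5151 (inert)
  CO₂: 0 + 2(238.3) = 476.6
  H₂O: 0 + 2(238.3) = 476.6
Total out = 6769 mol/s; y_N₂ = 5151 / 6769 = 0.7609.

0.761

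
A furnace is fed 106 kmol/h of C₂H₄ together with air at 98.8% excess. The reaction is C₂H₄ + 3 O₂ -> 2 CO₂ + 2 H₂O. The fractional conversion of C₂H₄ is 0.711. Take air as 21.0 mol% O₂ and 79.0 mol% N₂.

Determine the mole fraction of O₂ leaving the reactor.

Stoichiometric O₂ = 3 × 106 = 318 kmol/h; O₂ fed = 318 × 1.988 = 632.2 kmol/h.
N₂ fed = 632.2 × 79/21 = 2378 kmol/h.
Fuel reacted = 0.711 × 106 → ξ = 75.37 kmol/h.
Outlet (n = n₀ + ν ξ):
  C₂H₄: 106 − 1(75.37) = 30.63
  O₂: 632.2 − 3(75.37) = 406.1
  N₂: 2378 (inert)
  CO₂: 0 + 2(75.37) = 150.7
  H₂O: 0 + 2(75.37) = 150.7
Total out = 3116 kmol/h; y_O₂ = 406.1 / 3116 = 0.1303.

0.13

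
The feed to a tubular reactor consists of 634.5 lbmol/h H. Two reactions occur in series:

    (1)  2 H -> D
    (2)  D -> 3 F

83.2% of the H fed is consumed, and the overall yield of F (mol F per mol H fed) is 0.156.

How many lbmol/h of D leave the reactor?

231 lbmol/h

Conversion of H: H consumed = 2ξ₁ = 0.832 × 634.5 → ξ₁ = 264 lbmol/h.
Yield of F: 3ξ₂ / 634.5 = 0.156 → ξ₂ = 32.99 lbmol/h.
Outlet amounts (n = n₀ + Σ ν·ξ):
  H: 634.5 − 2(264) = 106.6
  D: 0 + 1(264) − 1(32.99) = 231
  F: 0 + 3(32.99) = 98.98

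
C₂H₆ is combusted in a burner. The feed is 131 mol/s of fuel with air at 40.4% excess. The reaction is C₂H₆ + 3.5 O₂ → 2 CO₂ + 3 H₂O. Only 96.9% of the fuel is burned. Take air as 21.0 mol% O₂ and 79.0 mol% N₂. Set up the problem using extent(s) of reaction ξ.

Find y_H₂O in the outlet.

0.117

Stoichiometric O₂ = 3.5 × 131 = 458.5 mol/s; O₂ fed = 458.5 × 1.404 = 643.7 mol/s.
N₂ fed = 643.7 × 79/21 = 2422 mol/s.
Fuel reacted = 0.969 × 131 → ξ = 126.9 mol/s.
Outlet (n = n₀ + ν ξ):
  C₂H₆: 131 − 1(126.9) = 4.061
  O₂: 643.7 − 3.5(126.9) = 199.4
  N₂: 2422 (inert)
  CO₂: 0 + 2(126.9) = 253.9
  H₂O: 0 + 3(126.9) = 380.8
Total out = 3260 mol/s; y_H₂O = 380.8 / 3260 = 0.1168.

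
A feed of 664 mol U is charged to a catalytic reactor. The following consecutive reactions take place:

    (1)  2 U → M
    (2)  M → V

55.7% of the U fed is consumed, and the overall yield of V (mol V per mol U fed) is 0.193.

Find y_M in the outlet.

0.119

Conversion of U: U consumed = 2ξ₁ = 0.557 × 664 → ξ₁ = 184.9 mol.
Yield of V: 1ξ₂ / 664 = 0.193 → ξ₂ = 128.2 mol.
Outlet amounts (n = n₀ + Σ ν·ξ):
  U: 664 − 2(184.9) = 294.2
  M: 0 + 1(184.9) − 1(128.2) = 56.77
  V: 0 + 1(128.2) = 128.2
Total out = 479.1 mol; y_M = 56.77 / 479.1 = 0.1185.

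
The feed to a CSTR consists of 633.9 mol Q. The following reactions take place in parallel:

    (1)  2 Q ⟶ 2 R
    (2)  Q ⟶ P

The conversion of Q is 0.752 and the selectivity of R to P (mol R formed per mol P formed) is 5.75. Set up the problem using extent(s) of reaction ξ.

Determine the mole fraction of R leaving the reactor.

Conversion of Q: Q consumed = 0.752 × 633.9 = 476.7 mol = 2ξ₁ + 1ξ₂.
Selectivity: 2ξ₁ / (1ξ₂) = 5.75 → ξ₁ = 2.875 ξ₂.
Substitute: (2·2.875 + 1) ξ₂ = 476.7 → ξ₂ = 70.62 mol, ξ₁ = 203 mol.
Outlet amounts (n = n₀ + Σ ν·ξ):
  Q: 633.9 − 2(203) − 1(70.62) = 157.2
  R: 0 + 2(203) = 406.1
  P: 0 + 1(70.62) = 70.62
Total out = 633.9 mol; y_R = 406.1 / 633.9 = 0.6406.

0.641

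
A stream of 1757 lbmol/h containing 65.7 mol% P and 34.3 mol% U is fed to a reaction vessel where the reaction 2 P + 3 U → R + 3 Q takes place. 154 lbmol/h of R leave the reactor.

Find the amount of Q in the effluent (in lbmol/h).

462 lbmol/h

For R: n = n₀ + 1ξ → 154 = 0 + 1ξ, giving ξ = 154 lbmol/h.
Outlet amounts (n = n₀ + ν ξ):
  P: 1154 − 2(154) = 846.3
  U: 602.7 − 3(154) = 140.7
  R: 0 + 1(154) = 154
  Q: 0 + 3(154) = 462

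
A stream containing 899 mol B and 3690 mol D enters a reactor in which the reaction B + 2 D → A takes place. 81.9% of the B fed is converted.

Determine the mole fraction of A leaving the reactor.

0.236

B reacted = 0.819 × 899 = 736.3 mol; ν_B = −1, so ξ = 736.3/1 = 736.3 mol.
Outlet amounts (n = n₀ + ν ξ):
  B: 899 − 1(736.3) = 162.7
  D: 3690 − 2(736.3) = 2217
  A: 0 + 1(736.3) = 736.3
Total out = 3116 mol; y_A = 736.3 / 3116 = 0.2363.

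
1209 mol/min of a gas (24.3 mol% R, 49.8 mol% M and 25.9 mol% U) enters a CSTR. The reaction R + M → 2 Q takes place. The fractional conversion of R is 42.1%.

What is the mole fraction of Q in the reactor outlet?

R reacted = 0.421 × 293.8 = 123.7 mol/min; ν_R = −1, so ξ = 123.7/1 = 123.7 mol/min.
Outlet amounts (n = n₀ + ν ξ):
  R: 293.8 − 1(123.7) = 170.1
  M: 602.1 − 1(123.7) = 478.4
  Q: 0 + 2(123.7) = 247.4
  U: 313.1 (inert)
Total out = 1209 mol/min; y_Q = 247.4 / 1209 = 0.2046.

0.205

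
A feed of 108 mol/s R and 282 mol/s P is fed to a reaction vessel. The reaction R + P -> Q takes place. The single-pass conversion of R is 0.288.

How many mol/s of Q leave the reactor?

R reacted = 0.288 × 108 = 31.1 mol/s; ν_R = −1, so ξ = 31.1/1 = 31.1 mol/s.
Outlet amounts (n = n₀ + ν ξ):
  R: 108 − 1(31.1) = 76.9
  P: 282 − 1(31.1) = 250.9
  Q: 0 + 1(31.1) = 31.1

31.1 mol/s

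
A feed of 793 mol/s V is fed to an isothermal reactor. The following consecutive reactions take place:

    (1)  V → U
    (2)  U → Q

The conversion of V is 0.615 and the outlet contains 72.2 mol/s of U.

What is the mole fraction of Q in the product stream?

0.524

Conversion of V: V consumed = 1ξ₁ = 0.615 × 793 → ξ₁ = 487.7 mol/s.
U balance: n_U = 0 + 1ξ₁ − 1ξ₂ = 72.2 → ξ₂ = (1·487.7 − 72.2)/1 = 415.5 mol/s.
Outlet amounts (n = n₀ + Σ ν·ξ):
  V: 793 − 1(487.7) = 305.3
  U: 0 + 1(487.7) − 1(415.5) = 72.2
  Q: 0 + 1(415.5) = 415.5
Total out = 793 mol/s; y_Q = 415.5 / 793 = 0.524.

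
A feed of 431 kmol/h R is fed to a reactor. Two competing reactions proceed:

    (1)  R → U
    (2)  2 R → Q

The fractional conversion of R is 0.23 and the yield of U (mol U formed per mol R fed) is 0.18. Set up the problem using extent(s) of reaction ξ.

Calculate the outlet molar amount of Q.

Yield of U: 1ξ₁ / 431 = 0.18 → ξ₁ = 77.58 kmol/h.
Conversion of R: 1ξ₁ + 2ξ₂ = 0.23 × 431 = 99.13 → ξ₂ = 10.78 kmol/h.
Outlet amounts (n = n₀ + Σ ν·ξ):
  R: 431 − 1(77.58) − 2(10.78) = 331.9
  U: 0 + 1(77.58) = 77.58
  Q: 0 + 1(10.78) = 10.78

10.8 kmol/h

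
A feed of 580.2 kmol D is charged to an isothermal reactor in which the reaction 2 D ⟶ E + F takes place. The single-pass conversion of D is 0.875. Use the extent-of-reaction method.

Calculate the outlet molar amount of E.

254 kmol

D reacted = 0.875 × 580.2 = 507.7 kmol; ν_D = −2, so ξ = 507.7/2 = 253.8 kmol.
Outlet amounts (n = n₀ + ν ξ):
  D: 580.2 − 2(253.8) = 72.52
  E: 0 + 1(253.8) = 253.8
  F: 0 + 1(253.8) = 253.8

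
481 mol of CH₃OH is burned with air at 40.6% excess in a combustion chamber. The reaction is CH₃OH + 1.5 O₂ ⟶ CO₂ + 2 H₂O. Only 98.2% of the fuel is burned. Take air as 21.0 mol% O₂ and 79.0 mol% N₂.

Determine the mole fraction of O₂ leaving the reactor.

0.0551

Stoichiometric O₂ = 1.5 × 481 = 721.5 mol; O₂ fed = 721.5 × 1.406 = 1014 mol.
N₂ fed = 1014 × 79/21 = 3816 mol.
Fuel reacted = 0.982 × 481 → ξ = 472.3 mol.
Outlet (n = n₀ + ν ξ):
  CH₃OH: 481 − 1(472.3) = 8.658
  O₂: 1014 − 1.5(472.3) = 305.9
  N₂: 3816 (inert)
  CO₂: 0 + 1(472.3) = 472.3
  H₂O: 0 + 2(472.3) = 944.7
Total out = 5548 mol; y_O₂ = 305.9 / 5548 = 0.05514.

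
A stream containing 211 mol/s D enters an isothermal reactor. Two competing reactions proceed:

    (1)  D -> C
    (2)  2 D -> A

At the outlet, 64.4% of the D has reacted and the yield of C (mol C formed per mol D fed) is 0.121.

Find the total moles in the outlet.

156 mol/s

Yield of C: 1ξ₁ / 211 = 0.121 → ξ₁ = 25.53 mol/s.
Conversion of D: 1ξ₁ + 2ξ₂ = 0.644 × 211 = 135.9 → ξ₂ = 55.18 mol/s.
Outlet amounts (n = n₀ + Σ ν·ξ):
  D: 211 − 1(25.53) − 2(55.18) = 75.12
  C: 0 + 1(25.53) = 25.53
  A: 0 + 1(55.18) = 55.18
Total out = 75.12 + 25.53 + 55.18 = 155.8 mol/s.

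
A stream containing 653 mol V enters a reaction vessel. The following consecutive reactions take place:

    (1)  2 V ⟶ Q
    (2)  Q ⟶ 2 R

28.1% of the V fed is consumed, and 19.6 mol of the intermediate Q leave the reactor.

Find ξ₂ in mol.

ξ₂ = 72.1 mol

Conversion of V: V consumed = 2ξ₁ = 0.281 × 653 → ξ₁ = 91.75 mol.
Q balance: n_Q = 0 + 1ξ₁ − 1ξ₂ = 19.6 → ξ₂ = (1·91.75 − 19.6)/1 = 72.15 mol.
Outlet amounts (n = n₀ + Σ ν·ξ):
  V: 653 − 2(91.75) = 469.5
  Q: 0 + 1(91.75) − 1(72.15) = 19.6
  R: 0 + 2(72.15) = 144.3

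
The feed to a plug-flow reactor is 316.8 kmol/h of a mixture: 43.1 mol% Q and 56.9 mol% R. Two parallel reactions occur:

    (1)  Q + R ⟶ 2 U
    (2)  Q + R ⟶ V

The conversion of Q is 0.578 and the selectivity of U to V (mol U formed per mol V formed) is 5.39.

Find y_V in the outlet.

Conversion of Q: Q consumed = 0.578 × 136.5 = 78.92 kmol/h = 1ξ₁ + 1ξ₂.
Selectivity: 2ξ₁ / (1ξ₂) = 5.39 → ξ₁ = 2.695 ξ₂.
Substitute: (1·2.695 + 1) ξ₂ = 78.92 → ξ₂ = 21.36 kmol/h, ξ₁ = 57.56 kmol/h.
Outlet amounts (n = n₀ + Σ ν·ξ):
  Q: 136.5 − 1(57.56) − 1(21.36) = 57.62
  R: 180.3 − 1(57.56) − 1(21.36) = 101.3
  U: 0 + 2(57.56) = 115.1
  V: 0 + 1(21.36) = 21.36
Total out = 295.4 kmol/h; y_V = 21.36 / 295.4 = 0.07229.

0.0723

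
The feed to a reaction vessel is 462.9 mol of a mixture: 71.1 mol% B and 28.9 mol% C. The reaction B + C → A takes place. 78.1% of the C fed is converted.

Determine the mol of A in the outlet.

C reacted = 0.781 × 133.8 = 104.5 mol; ν_C = −1, so ξ = 104.5/1 = 104.5 mol.
Outlet amounts (n = n₀ + ν ξ):
  B: 329.1 − 1(104.5) = 224.6
  C: 133.8 − 1(104.5) = 29.3
  A: 0 + 1(104.5) = 104.5

104 mol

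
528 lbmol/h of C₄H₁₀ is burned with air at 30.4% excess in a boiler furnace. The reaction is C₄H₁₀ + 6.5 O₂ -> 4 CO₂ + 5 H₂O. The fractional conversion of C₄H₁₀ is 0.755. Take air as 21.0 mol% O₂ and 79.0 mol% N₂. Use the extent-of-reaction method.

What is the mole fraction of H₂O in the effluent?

Stoichiometric O₂ = 6.5 × 528 = 3432 lbmol/h; O₂ fed = 3432 × 1.304 = 4475 lbmol/h.
N₂ fed = 4475 × 79/21 = 16840 lbmol/h.
Fuel reacted = 0.755 × 528 → ξ = 398.6 lbmol/h.
Outlet (n = n₀ + ν ξ):
  C₄H₁₀: 528 − 1(398.6) = 129.4
  O₂: 4475 − 6.5(398.6) = 1884
  N₂: 16840 (inert)
  CO₂: 0 + 4(398.6) = 1595
  H₂O: 0 + 5(398.6) = 1993
Total out = 22440 lbmol/h; y_H₂O = 1993 / 22440 = 0.08884.

0.0888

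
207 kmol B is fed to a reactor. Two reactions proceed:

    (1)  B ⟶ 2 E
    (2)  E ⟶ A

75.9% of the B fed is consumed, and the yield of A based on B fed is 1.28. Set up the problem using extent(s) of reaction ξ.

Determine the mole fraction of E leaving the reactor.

Conversion of B: B consumed = 1ξ₁ = 0.759 × 207 → ξ₁ = 157.1 kmol.
Yield of A: 1ξ₂ / 207 = 1.28 → ξ₂ = 265 kmol.
Outlet amounts (n = n₀ + Σ ν·ξ):
  B: 207 − 1(157.1) = 49.89
  E: 0 + 2(157.1) − 1(265) = 49.27
  A: 0 + 1(265) = 265
Total out = 364.1 kmol; y_E = 49.27 / 364.1 = 0.1353.

0.135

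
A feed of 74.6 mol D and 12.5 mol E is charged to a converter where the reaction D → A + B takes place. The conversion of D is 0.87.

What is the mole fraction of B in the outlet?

0.427

D reacted = 0.87 × 74.6 = 64.9 mol; ν_D = −1, so ξ = 64.9/1 = 64.9 mol.
Outlet amounts (n = n₀ + ν ξ):
  D: 74.6 − 1(64.9) = 9.698
  A: 0 + 1(64.9) = 64.9
  B: 0 + 1(64.9) = 64.9
  E: 12.5 (inert)
Total out = 152 mol; y_B = 64.9 / 152 = 0.427.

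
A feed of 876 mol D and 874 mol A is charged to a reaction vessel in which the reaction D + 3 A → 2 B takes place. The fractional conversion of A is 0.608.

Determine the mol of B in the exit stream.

354 mol

A reacted = 0.608 × 874 = 531.4 mol; ν_A = −3, so ξ = 531.4/3 = 177.1 mol.
Outlet amounts (n = n₀ + ν ξ):
  D: 876 − 1(177.1) = 698.9
  A: 874 − 3(177.1) = 342.6
  B: 0 + 2(177.1) = 354.3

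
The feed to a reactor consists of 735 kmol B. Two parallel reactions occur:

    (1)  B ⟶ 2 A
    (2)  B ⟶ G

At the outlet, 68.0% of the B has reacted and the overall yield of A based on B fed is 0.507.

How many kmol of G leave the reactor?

Yield of A: 2ξ₁ / 735 = 0.507 → ξ₁ = 186.3 kmol.
Conversion of B: 1ξ₁ + 1ξ₂ = 0.68 × 735 = 499.8 → ξ₂ = 313.5 kmol.
Outlet amounts (n = n₀ + Σ ν·ξ):
  B: 735 − 1(186.3) − 1(313.5) = 235.2
  A: 0 + 2(186.3) = 372.6
  G: 0 + 1(313.5) = 313.5

313 kmol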